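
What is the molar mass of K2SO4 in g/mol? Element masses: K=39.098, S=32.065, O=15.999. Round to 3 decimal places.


M = sum(count * atomic_mass) over atoms.
M = 2*39.098 + 1*32.065 + 4*15.999
M = 78.196 + 32.065 + 63.996
M = 174.257 g/mol, rounded to 3 dp:

174.257 g/mol


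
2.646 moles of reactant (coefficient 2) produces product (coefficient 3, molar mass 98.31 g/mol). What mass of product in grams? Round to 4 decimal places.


Use the coefficient ratio to convert reactant moles to product moles, then multiply by the product's molar mass.
moles_P = moles_R * (coeff_P / coeff_R) = 2.646 * (3/2) = 3.969
mass_P = moles_P * M_P = 3.969 * 98.31
mass_P = 390.19239 g, rounded to 4 dp:

390.1924 g


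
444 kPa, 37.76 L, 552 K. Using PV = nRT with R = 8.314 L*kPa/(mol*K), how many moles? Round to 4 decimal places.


PV = nRT, solve for n = PV / (RT).
PV = 444 * 37.76 = 16765.44
RT = 8.314 * 552 = 4589.328
n = 16765.44 / 4589.328
n = 3.65313615 mol, rounded to 4 dp:

3.6531 mol


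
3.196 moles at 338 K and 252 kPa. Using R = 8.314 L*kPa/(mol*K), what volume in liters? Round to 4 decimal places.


PV = nRT, solve for V = nRT / P.
nRT = 3.196 * 8.314 * 338 = 8981.1819
V = 8981.1819 / 252
V = 35.63961071 L, rounded to 4 dp:

35.6396 L


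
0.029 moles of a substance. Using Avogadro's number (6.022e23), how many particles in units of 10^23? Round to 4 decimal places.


N = n * NA, then divide by 1e23 for the requested units.
N / 1e23 = n * 6.022
N / 1e23 = 0.029 * 6.022
N / 1e23 = 0.174638, rounded to 4 dp:

0.1746


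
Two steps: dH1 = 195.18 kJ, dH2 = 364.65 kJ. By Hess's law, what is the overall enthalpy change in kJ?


Hess's law: enthalpy is a state function, so add the step enthalpies.
dH_total = dH1 + dH2 = 195.18 + (364.65)
dH_total = 559.83 kJ:

559.83 kJ


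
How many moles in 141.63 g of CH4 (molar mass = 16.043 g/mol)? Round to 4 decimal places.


n = mass / M
n = 141.63 / 16.043
n = 8.82814935 mol, rounded to 4 dp:

8.8281 mol


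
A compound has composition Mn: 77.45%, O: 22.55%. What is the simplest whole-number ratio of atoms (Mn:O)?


Assume 100 g of compound, divide each mass% by atomic mass to get moles, then normalize by the smallest to get a raw atom ratio.
Moles per 100 g: Mn: 77.45/54.938 = 1.4098, O: 22.55/15.999 = 1.4095
Raw ratio (divide by min = 1.4095): Mn: 1.0, O: 1.0
Multiply by 1 to clear fractions: Mn: 1.0 ~= 1, O: 1.0 ~= 1
Reduce by GCD to get the simplest whole-number ratio:

1:1


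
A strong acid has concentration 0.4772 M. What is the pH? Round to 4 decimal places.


A strong acid dissociates completely, so [H+] equals the given concentration.
pH = -log10([H+]) = -log10(0.4772)
pH = 0.32129957, rounded to 4 dp:

0.3213


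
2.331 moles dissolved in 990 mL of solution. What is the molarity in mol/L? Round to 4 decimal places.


Convert volume to liters: V_L = V_mL / 1000.
V_L = 990 / 1000 = 0.99 L
M = n / V_L = 2.331 / 0.99
M = 2.35454545 mol/L, rounded to 4 dp:

2.3545 mol/L


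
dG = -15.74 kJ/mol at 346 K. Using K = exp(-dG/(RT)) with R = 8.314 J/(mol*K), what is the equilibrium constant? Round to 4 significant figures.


dG is in kJ/mol; multiply by 1000 to match R in J/(mol*K).
RT = 8.314 * 346 = 2876.644 J/mol
exponent = -dG*1000 / (RT) = -(-15.74*1000) / 2876.644 = 5.47165377
K = exp(5.47165377)
K = 237.85322, rounded to 4 significant figures:

237.9


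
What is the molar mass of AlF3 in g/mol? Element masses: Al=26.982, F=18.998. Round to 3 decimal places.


M = sum(count * atomic_mass) over atoms.
M = 1*26.982 + 3*18.998
M = 26.982 + 56.994
M = 83.976 g/mol, rounded to 3 dp:

83.976 g/mol


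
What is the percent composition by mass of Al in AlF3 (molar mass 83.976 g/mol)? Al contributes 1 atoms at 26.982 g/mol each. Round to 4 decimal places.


pct = 100 * (n_elem * M_elem) / M_total
mass_contribution = 1 * 26.982 = 26.982 g/mol
pct = 100 * 26.982 / 83.976
pct = 32.13060875 %, rounded to 4 dp:

32.1306 %


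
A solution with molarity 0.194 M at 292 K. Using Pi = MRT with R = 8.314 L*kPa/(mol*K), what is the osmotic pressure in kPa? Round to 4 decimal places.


Osmotic pressure (van't Hoff): Pi = M*R*T.
RT = 8.314 * 292 = 2427.688
Pi = 0.194 * 2427.688
Pi = 470.971472 kPa, rounded to 4 dp:

470.9715 kPa


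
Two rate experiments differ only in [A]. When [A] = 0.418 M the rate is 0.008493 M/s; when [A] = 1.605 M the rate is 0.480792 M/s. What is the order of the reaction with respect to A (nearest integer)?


Rate is proportional to [A]^n, so rate2/rate1 = ([A]2/[A]1)^n. Take logs to solve for n.
rate2/rate1 = 0.480792 / 0.008493 = 56.6104
[A]2/[A]1 = 1.605 / 0.418 = 3.8397
n = ln(56.6104) / ln(3.8397) = 3.0
Nearest integer order:

3


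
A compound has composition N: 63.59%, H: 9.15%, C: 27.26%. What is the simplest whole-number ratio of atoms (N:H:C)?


Assume 100 g of compound, divide each mass% by atomic mass to get moles, then normalize by the smallest to get a raw atom ratio.
Moles per 100 g: N: 63.59/14.007 = 4.5399, H: 9.15/1.008 = 9.0774, C: 27.26/12.011 = 2.2696
Raw ratio (divide by min = 2.2696): N: 2.0, H: 4.0, C: 1.0
Multiply by 1 to clear fractions: N: 2.0 ~= 2, H: 4.0 ~= 4, C: 1.0 ~= 1
Reduce by GCD to get the simplest whole-number ratio:

2:4:1


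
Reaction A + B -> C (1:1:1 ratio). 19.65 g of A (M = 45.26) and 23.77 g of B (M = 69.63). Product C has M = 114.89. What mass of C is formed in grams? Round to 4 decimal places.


Find moles of each reactant; the smaller value is the limiting reagent in a 1:1:1 reaction, so moles_C equals moles of the limiter.
n_A = mass_A / M_A = 19.65 / 45.26 = 0.434158 mol
n_B = mass_B / M_B = 23.77 / 69.63 = 0.341376 mol
Limiting reagent: B (smaller), n_limiting = 0.341376 mol
mass_C = n_limiting * M_C = 0.341376 * 114.89
mass_C = 39.22068864 g, rounded to 4 dp:

39.2207 g


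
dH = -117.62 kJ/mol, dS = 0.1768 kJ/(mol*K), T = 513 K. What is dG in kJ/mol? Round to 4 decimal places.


Gibbs: dG = dH - T*dS (consistent units, dS already in kJ/(mol*K)).
T*dS = 513 * 0.1768 = 90.6984
dG = -117.62 - (90.6984)
dG = -208.3184 kJ/mol, rounded to 4 dp:

-208.3184 kJ/mol


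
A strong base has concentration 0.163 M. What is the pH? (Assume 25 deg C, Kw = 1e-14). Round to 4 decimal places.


A strong base dissociates completely, so [OH-] equals the given concentration.
pOH = -log10([OH-]) = -log10(0.163) = 0.787812
pH = 14 - pOH = 14 - 0.787812
pH = 13.212188, rounded to 4 dp:

13.2122


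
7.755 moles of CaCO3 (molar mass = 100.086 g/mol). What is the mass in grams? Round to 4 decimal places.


mass = n * M
mass = 7.755 * 100.086
mass = 776.16693 g, rounded to 4 dp:

776.1669 g


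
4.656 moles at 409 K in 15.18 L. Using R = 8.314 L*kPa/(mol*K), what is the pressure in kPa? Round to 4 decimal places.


PV = nRT, solve for P = nRT / V.
nRT = 4.656 * 8.314 * 409 = 15832.3835
P = 15832.3835 / 15.18
P = 1042.97651515 kPa, rounded to 4 dp:

1042.9765 kPa


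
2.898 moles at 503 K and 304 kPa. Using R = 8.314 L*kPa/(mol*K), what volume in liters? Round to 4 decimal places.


PV = nRT, solve for V = nRT / P.
nRT = 2.898 * 8.314 * 503 = 12119.2679
V = 12119.2679 / 304
V = 39.86601283 L, rounded to 4 dp:

39.8660 L


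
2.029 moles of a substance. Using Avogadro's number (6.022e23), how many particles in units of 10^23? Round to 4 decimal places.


N = n * NA, then divide by 1e23 for the requested units.
N / 1e23 = n * 6.022
N / 1e23 = 2.029 * 6.022
N / 1e23 = 12.218638, rounded to 4 dp:

12.2186


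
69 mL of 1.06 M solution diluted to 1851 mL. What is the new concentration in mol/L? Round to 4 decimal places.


Dilution: M1*V1 = M2*V2, solve for M2.
M2 = M1*V1 / V2
M2 = 1.06 * 69 / 1851
M2 = 73.14 / 1851
M2 = 0.03951378 mol/L, rounded to 4 dp:

0.0395 mol/L


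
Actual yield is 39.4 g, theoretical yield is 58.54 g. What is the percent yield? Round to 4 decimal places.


% yield = 100 * actual / theoretical
% yield = 100 * 39.4 / 58.54
% yield = 67.30440724 %, rounded to 4 dp:

67.3044 %


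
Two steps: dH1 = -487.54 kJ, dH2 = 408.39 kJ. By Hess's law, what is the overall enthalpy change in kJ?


Hess's law: enthalpy is a state function, so add the step enthalpies.
dH_total = dH1 + dH2 = -487.54 + (408.39)
dH_total = -79.15 kJ:

-79.15 kJ


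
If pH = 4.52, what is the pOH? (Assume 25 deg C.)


At 25 deg C, pH + pOH = 14.
pOH = 14 - pH = 14 - 4.52
pOH = 9.48:

9.48


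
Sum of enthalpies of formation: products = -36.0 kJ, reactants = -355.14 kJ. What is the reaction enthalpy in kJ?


dH_rxn = sum(dH_f products) - sum(dH_f reactants)
dH_rxn = -36.0 - (-355.14)
dH_rxn = 319.14 kJ:

319.14 kJ


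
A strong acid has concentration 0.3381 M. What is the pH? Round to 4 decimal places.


A strong acid dissociates completely, so [H+] equals the given concentration.
pH = -log10([H+]) = -log10(0.3381)
pH = 0.47095483, rounded to 4 dp:

0.4710


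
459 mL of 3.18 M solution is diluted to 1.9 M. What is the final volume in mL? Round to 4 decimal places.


Dilution: M1*V1 = M2*V2, solve for V2.
V2 = M1*V1 / M2
V2 = 3.18 * 459 / 1.9
V2 = 1459.62 / 1.9
V2 = 768.22105263 mL, rounded to 4 dp:

768.2211 mL


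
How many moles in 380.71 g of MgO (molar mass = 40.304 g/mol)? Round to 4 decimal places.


n = mass / M
n = 380.71 / 40.304
n = 9.4459607 mol, rounded to 4 dp:

9.4460 mol


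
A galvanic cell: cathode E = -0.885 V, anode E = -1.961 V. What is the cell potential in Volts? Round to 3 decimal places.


Standard cell potential: E_cell = E_cathode - E_anode.
E_cell = -0.885 - (-1.961)
E_cell = 1.076 V, rounded to 3 dp:

1.076 V


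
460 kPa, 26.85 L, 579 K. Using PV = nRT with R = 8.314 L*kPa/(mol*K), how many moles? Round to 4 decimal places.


PV = nRT, solve for n = PV / (RT).
PV = 460 * 26.85 = 12351.0
RT = 8.314 * 579 = 4813.806
n = 12351.0 / 4813.806
n = 2.56574528 mol, rounded to 4 dp:

2.5657 mol


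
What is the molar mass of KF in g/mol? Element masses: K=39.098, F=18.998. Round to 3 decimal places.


M = sum(count * atomic_mass) over atoms.
M = 1*39.098 + 1*18.998
M = 39.098 + 18.998
M = 58.096 g/mol, rounded to 3 dp:

58.096 g/mol


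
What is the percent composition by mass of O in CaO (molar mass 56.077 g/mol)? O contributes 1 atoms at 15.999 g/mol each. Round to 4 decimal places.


pct = 100 * (n_elem * M_elem) / M_total
mass_contribution = 1 * 15.999 = 15.999 g/mol
pct = 100 * 15.999 / 56.077
pct = 28.53041354 %, rounded to 4 dp:

28.5304 %


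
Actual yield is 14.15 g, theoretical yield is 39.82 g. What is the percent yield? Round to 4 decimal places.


% yield = 100 * actual / theoretical
% yield = 100 * 14.15 / 39.82
% yield = 35.53490708 %, rounded to 4 dp:

35.5349 %


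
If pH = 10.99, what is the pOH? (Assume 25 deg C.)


At 25 deg C, pH + pOH = 14.
pOH = 14 - pH = 14 - 10.99
pOH = 3.01:

3.01


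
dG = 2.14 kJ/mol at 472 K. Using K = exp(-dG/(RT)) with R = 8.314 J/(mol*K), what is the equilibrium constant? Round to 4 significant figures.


dG is in kJ/mol; multiply by 1000 to match R in J/(mol*K).
RT = 8.314 * 472 = 3924.208 J/mol
exponent = -dG*1000 / (RT) = -(2.14*1000) / 3924.208 = -0.54533297
K = exp(-0.54533297)
K = 0.57964875, rounded to 4 significant figures:

0.5796


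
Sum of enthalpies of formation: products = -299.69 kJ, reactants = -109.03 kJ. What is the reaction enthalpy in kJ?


dH_rxn = sum(dH_f products) - sum(dH_f reactants)
dH_rxn = -299.69 - (-109.03)
dH_rxn = -190.66 kJ:

-190.66 kJ


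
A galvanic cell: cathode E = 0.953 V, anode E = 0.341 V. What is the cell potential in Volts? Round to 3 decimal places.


Standard cell potential: E_cell = E_cathode - E_anode.
E_cell = 0.953 - (0.341)
E_cell = 0.612 V, rounded to 3 dp:

0.612 V


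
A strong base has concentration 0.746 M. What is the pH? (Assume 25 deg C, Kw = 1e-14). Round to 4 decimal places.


A strong base dissociates completely, so [OH-] equals the given concentration.
pOH = -log10([OH-]) = -log10(0.746) = 0.127261
pH = 14 - pOH = 14 - 0.127261
pH = 13.872739, rounded to 4 dp:

13.8727


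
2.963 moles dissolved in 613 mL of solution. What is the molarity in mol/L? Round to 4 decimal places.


Convert volume to liters: V_L = V_mL / 1000.
V_L = 613 / 1000 = 0.613 L
M = n / V_L = 2.963 / 0.613
M = 4.83360522 mol/L, rounded to 4 dp:

4.8336 mol/L


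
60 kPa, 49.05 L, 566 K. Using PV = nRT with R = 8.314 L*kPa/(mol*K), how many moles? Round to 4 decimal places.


PV = nRT, solve for n = PV / (RT).
PV = 60 * 49.05 = 2943.0
RT = 8.314 * 566 = 4705.724
n = 2943.0 / 4705.724
n = 0.62540854 mol, rounded to 4 dp:

0.6254 mol


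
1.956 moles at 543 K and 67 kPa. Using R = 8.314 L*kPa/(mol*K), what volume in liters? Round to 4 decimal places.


PV = nRT, solve for V = nRT / P.
nRT = 1.956 * 8.314 * 543 = 8830.3659
V = 8830.3659 / 67
V = 131.79650597 L, rounded to 4 dp:

131.7965 L


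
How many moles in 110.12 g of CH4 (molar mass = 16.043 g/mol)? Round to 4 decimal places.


n = mass / M
n = 110.12 / 16.043
n = 6.86405286 mol, rounded to 4 dp:

6.8641 mol


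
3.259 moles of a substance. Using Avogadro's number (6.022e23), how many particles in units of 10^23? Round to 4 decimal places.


N = n * NA, then divide by 1e23 for the requested units.
N / 1e23 = n * 6.022
N / 1e23 = 3.259 * 6.022
N / 1e23 = 19.625698, rounded to 4 dp:

19.6257


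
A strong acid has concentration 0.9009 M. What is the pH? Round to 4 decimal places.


A strong acid dissociates completely, so [H+] equals the given concentration.
pH = -log10([H+]) = -log10(0.9009)
pH = 0.04532341, rounded to 4 dp:

0.0453


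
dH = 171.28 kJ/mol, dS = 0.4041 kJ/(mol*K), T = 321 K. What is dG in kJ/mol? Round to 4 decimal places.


Gibbs: dG = dH - T*dS (consistent units, dS already in kJ/(mol*K)).
T*dS = 321 * 0.4041 = 129.7161
dG = 171.28 - (129.7161)
dG = 41.5639 kJ/mol, rounded to 4 dp:

41.5639 kJ/mol


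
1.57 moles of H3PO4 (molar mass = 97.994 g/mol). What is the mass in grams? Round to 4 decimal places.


mass = n * M
mass = 1.57 * 97.994
mass = 153.85058 g, rounded to 4 dp:

153.8506 g


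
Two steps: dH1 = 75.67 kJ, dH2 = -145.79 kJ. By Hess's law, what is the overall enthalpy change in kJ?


Hess's law: enthalpy is a state function, so add the step enthalpies.
dH_total = dH1 + dH2 = 75.67 + (-145.79)
dH_total = -70.12 kJ:

-70.12 kJ


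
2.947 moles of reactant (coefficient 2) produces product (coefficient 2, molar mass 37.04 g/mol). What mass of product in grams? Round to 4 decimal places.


Use the coefficient ratio to convert reactant moles to product moles, then multiply by the product's molar mass.
moles_P = moles_R * (coeff_P / coeff_R) = 2.947 * (2/2) = 2.947
mass_P = moles_P * M_P = 2.947 * 37.04
mass_P = 109.15688 g, rounded to 4 dp:

109.1569 g


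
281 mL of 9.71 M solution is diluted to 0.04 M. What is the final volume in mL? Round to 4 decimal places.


Dilution: M1*V1 = M2*V2, solve for V2.
V2 = M1*V1 / M2
V2 = 9.71 * 281 / 0.04
V2 = 2728.51 / 0.04
V2 = 68212.75 mL, rounded to 4 dp:

68212.7500 mL


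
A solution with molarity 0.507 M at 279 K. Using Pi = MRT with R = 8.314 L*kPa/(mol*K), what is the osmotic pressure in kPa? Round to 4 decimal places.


Osmotic pressure (van't Hoff): Pi = M*R*T.
RT = 8.314 * 279 = 2319.606
Pi = 0.507 * 2319.606
Pi = 1176.040242 kPa, rounded to 4 dp:

1176.0402 kPa


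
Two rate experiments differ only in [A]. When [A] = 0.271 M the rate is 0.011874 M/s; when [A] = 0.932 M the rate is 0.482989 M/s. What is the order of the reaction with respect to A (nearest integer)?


Rate is proportional to [A]^n, so rate2/rate1 = ([A]2/[A]1)^n. Take logs to solve for n.
rate2/rate1 = 0.482989 / 0.011874 = 40.6762
[A]2/[A]1 = 0.932 / 0.271 = 3.4391
n = ln(40.6762) / ln(3.4391) = 3.0
Nearest integer order:

3


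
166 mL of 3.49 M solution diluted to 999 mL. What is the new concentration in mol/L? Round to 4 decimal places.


Dilution: M1*V1 = M2*V2, solve for M2.
M2 = M1*V1 / V2
M2 = 3.49 * 166 / 999
M2 = 579.34 / 999
M2 = 0.57991992 mol/L, rounded to 4 dp:

0.5799 mol/L


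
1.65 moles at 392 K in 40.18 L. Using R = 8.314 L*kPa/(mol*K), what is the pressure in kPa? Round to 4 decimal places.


PV = nRT, solve for P = nRT / V.
nRT = 1.65 * 8.314 * 392 = 5377.4952
P = 5377.4952 / 40.18
P = 133.83512195 kPa, rounded to 4 dp:

133.8351 kPa


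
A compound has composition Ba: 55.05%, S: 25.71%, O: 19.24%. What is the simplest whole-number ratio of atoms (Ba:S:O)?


Assume 100 g of compound, divide each mass% by atomic mass to get moles, then normalize by the smallest to get a raw atom ratio.
Moles per 100 g: Ba: 55.05/137.327 = 0.4009, S: 25.71/32.065 = 0.8018, O: 19.24/15.999 = 1.2026
Raw ratio (divide by min = 0.4009): Ba: 1.0, S: 2.0, O: 3.0
Multiply by 1 to clear fractions: Ba: 1.0 ~= 1, S: 2.0 ~= 2, O: 3.0 ~= 3
Reduce by GCD to get the simplest whole-number ratio:

1:2:3


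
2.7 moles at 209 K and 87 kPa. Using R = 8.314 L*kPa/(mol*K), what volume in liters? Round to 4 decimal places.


PV = nRT, solve for V = nRT / P.
nRT = 2.7 * 8.314 * 209 = 4691.5902
V = 4691.5902 / 87
V = 53.92632414 L, rounded to 4 dp:

53.9263 L


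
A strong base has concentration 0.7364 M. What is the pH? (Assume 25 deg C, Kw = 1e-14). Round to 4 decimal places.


A strong base dissociates completely, so [OH-] equals the given concentration.
pOH = -log10([OH-]) = -log10(0.7364) = 0.132886
pH = 14 - pOH = 14 - 0.132886
pH = 13.867114, rounded to 4 dp:

13.8671


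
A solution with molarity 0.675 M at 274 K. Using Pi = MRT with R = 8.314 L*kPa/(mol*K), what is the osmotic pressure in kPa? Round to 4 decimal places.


Osmotic pressure (van't Hoff): Pi = M*R*T.
RT = 8.314 * 274 = 2278.036
Pi = 0.675 * 2278.036
Pi = 1537.6743 kPa, rounded to 4 dp:

1537.6743 kPa


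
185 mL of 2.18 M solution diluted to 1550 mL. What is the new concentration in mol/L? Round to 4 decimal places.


Dilution: M1*V1 = M2*V2, solve for M2.
M2 = M1*V1 / V2
M2 = 2.18 * 185 / 1550
M2 = 403.3 / 1550
M2 = 0.26019355 mol/L, rounded to 4 dp:

0.2602 mol/L


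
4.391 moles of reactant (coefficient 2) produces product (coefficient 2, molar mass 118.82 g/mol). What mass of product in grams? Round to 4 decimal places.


Use the coefficient ratio to convert reactant moles to product moles, then multiply by the product's molar mass.
moles_P = moles_R * (coeff_P / coeff_R) = 4.391 * (2/2) = 4.391
mass_P = moles_P * M_P = 4.391 * 118.82
mass_P = 521.73862 g, rounded to 4 dp:

521.7386 g


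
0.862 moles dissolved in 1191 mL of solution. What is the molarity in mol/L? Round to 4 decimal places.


Convert volume to liters: V_L = V_mL / 1000.
V_L = 1191 / 1000 = 1.191 L
M = n / V_L = 0.862 / 1.191
M = 0.72376154 mol/L, rounded to 4 dp:

0.7238 mol/L


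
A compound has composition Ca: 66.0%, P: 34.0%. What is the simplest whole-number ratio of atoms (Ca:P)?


Assume 100 g of compound, divide each mass% by atomic mass to get moles, then normalize by the smallest to get a raw atom ratio.
Moles per 100 g: Ca: 66.0/40.078 = 1.6468, P: 34.0/30.974 = 1.0977
Raw ratio (divide by min = 1.0977): Ca: 1.5, P: 1.0
Multiply by 2 to clear fractions: Ca: 3.0 ~= 3, P: 2.0 ~= 2
Reduce by GCD to get the simplest whole-number ratio:

3:2


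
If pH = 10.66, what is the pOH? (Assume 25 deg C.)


At 25 deg C, pH + pOH = 14.
pOH = 14 - pH = 14 - 10.66
pOH = 3.34:

3.34


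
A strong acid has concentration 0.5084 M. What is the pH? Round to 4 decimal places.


A strong acid dissociates completely, so [H+] equals the given concentration.
pH = -log10([H+]) = -log10(0.5084)
pH = 0.29379446, rounded to 4 dp:

0.2938


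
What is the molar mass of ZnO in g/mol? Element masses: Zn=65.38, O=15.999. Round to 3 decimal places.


M = sum(count * atomic_mass) over atoms.
M = 1*65.38 + 1*15.999
M = 65.38 + 15.999
M = 81.379 g/mol, rounded to 3 dp:

81.379 g/mol


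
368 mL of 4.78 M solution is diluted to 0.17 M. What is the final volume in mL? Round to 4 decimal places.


Dilution: M1*V1 = M2*V2, solve for V2.
V2 = M1*V1 / M2
V2 = 4.78 * 368 / 0.17
V2 = 1759.04 / 0.17
V2 = 10347.29411765 mL, rounded to 4 dp:

10347.2941 mL


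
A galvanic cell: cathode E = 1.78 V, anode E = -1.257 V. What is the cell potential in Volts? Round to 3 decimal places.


Standard cell potential: E_cell = E_cathode - E_anode.
E_cell = 1.78 - (-1.257)
E_cell = 3.037 V, rounded to 3 dp:

3.037 V


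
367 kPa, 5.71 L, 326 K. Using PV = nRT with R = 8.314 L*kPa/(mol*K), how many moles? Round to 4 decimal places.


PV = nRT, solve for n = PV / (RT).
PV = 367 * 5.71 = 2095.57
RT = 8.314 * 326 = 2710.364
n = 2095.57 / 2710.364
n = 0.77316921 mol, rounded to 4 dp:

0.7732 mol


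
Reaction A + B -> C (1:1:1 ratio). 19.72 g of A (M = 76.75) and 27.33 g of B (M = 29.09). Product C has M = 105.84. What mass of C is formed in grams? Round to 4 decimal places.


Find moles of each reactant; the smaller value is the limiting reagent in a 1:1:1 reaction, so moles_C equals moles of the limiter.
n_A = mass_A / M_A = 19.72 / 76.75 = 0.256938 mol
n_B = mass_B / M_B = 27.33 / 29.09 = 0.939498 mol
Limiting reagent: A (smaller), n_limiting = 0.256938 mol
mass_C = n_limiting * M_C = 0.256938 * 105.84
mass_C = 27.19431792 g, rounded to 4 dp:

27.1943 g


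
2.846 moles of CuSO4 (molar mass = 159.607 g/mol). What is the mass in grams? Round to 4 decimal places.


mass = n * M
mass = 2.846 * 159.607
mass = 454.241522 g, rounded to 4 dp:

454.2415 g


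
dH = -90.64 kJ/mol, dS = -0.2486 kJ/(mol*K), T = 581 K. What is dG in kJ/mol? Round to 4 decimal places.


Gibbs: dG = dH - T*dS (consistent units, dS already in kJ/(mol*K)).
T*dS = 581 * -0.2486 = -144.4366
dG = -90.64 - (-144.4366)
dG = 53.7966 kJ/mol, rounded to 4 dp:

53.7966 kJ/mol


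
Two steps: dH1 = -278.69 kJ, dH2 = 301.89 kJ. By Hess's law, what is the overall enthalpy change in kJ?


Hess's law: enthalpy is a state function, so add the step enthalpies.
dH_total = dH1 + dH2 = -278.69 + (301.89)
dH_total = 23.2 kJ:

23.20 kJ


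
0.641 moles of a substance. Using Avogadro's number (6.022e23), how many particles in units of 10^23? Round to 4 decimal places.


N = n * NA, then divide by 1e23 for the requested units.
N / 1e23 = n * 6.022
N / 1e23 = 0.641 * 6.022
N / 1e23 = 3.860102, rounded to 4 dp:

3.8601


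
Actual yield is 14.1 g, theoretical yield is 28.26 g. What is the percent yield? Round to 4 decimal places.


% yield = 100 * actual / theoretical
% yield = 100 * 14.1 / 28.26
% yield = 49.89384289 %, rounded to 4 dp:

49.8938 %


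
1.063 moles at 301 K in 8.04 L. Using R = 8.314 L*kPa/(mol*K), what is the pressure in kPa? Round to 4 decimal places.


PV = nRT, solve for P = nRT / V.
nRT = 1.063 * 8.314 * 301 = 2660.1724
P = 2660.1724 / 8.04
P = 330.86721393 kPa, rounded to 4 dp:

330.8672 kPa


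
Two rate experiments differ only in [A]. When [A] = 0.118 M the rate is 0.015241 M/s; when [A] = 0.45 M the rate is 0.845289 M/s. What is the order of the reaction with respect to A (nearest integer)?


Rate is proportional to [A]^n, so rate2/rate1 = ([A]2/[A]1)^n. Take logs to solve for n.
rate2/rate1 = 0.845289 / 0.015241 = 55.4615
[A]2/[A]1 = 0.45 / 0.118 = 3.8136
n = ln(55.4615) / ln(3.8136) = 3.0
Nearest integer order:

3


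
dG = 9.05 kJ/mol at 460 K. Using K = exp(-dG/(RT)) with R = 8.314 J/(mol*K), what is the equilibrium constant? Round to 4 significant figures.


dG is in kJ/mol; multiply by 1000 to match R in J/(mol*K).
RT = 8.314 * 460 = 3824.44 J/mol
exponent = -dG*1000 / (RT) = -(9.05*1000) / 3824.44 = -2.36635952
K = exp(-2.36635952)
K = 0.093821661, rounded to 4 significant figures:

0.09382


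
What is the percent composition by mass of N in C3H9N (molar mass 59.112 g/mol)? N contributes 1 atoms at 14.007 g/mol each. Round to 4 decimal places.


pct = 100 * (n_elem * M_elem) / M_total
mass_contribution = 1 * 14.007 = 14.007 g/mol
pct = 100 * 14.007 / 59.112
pct = 23.69569631 %, rounded to 4 dp:

23.6957 %


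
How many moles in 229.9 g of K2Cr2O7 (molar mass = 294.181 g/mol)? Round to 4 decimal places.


n = mass / M
n = 229.9 / 294.181
n = 0.78149167 mol, rounded to 4 dp:

0.7815 mol


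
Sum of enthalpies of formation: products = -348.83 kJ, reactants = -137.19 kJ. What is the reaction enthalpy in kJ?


dH_rxn = sum(dH_f products) - sum(dH_f reactants)
dH_rxn = -348.83 - (-137.19)
dH_rxn = -211.64 kJ:

-211.64 kJ


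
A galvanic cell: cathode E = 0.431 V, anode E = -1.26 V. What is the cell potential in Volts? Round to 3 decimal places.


Standard cell potential: E_cell = E_cathode - E_anode.
E_cell = 0.431 - (-1.26)
E_cell = 1.691 V, rounded to 3 dp:

1.691 V


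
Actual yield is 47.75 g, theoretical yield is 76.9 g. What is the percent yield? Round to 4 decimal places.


% yield = 100 * actual / theoretical
% yield = 100 * 47.75 / 76.9
% yield = 62.09362809 %, rounded to 4 dp:

62.0936 %


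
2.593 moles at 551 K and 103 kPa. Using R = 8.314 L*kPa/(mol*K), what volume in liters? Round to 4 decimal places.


PV = nRT, solve for V = nRT / P.
nRT = 2.593 * 8.314 * 551 = 11878.5693
V = 11878.5693 / 103
V = 115.32591553 L, rounded to 4 dp:

115.3259 L


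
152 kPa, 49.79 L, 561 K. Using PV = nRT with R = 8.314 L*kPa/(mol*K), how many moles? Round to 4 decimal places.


PV = nRT, solve for n = PV / (RT).
PV = 152 * 49.79 = 7568.08
RT = 8.314 * 561 = 4664.154
n = 7568.08 / 4664.154
n = 1.62260509 mol, rounded to 4 dp:

1.6226 mol


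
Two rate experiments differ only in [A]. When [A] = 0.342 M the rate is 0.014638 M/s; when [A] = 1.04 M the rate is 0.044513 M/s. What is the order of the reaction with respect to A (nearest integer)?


Rate is proportional to [A]^n, so rate2/rate1 = ([A]2/[A]1)^n. Take logs to solve for n.
rate2/rate1 = 0.044513 / 0.014638 = 3.0409
[A]2/[A]1 = 1.04 / 0.342 = 3.0409
n = ln(3.0409) / ln(3.0409) = 1.0
Nearest integer order:

1


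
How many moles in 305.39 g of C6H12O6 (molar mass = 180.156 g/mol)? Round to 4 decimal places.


n = mass / M
n = 305.39 / 180.156
n = 1.69514199 mol, rounded to 4 dp:

1.6951 mol


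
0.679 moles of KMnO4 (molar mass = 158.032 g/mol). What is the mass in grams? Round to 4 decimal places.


mass = n * M
mass = 0.679 * 158.032
mass = 107.303728 g, rounded to 4 dp:

107.3037 g


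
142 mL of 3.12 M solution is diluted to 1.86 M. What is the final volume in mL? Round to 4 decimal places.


Dilution: M1*V1 = M2*V2, solve for V2.
V2 = M1*V1 / M2
V2 = 3.12 * 142 / 1.86
V2 = 443.04 / 1.86
V2 = 238.19354839 mL, rounded to 4 dp:

238.1935 mL


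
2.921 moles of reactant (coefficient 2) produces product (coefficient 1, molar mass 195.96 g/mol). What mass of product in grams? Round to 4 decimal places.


Use the coefficient ratio to convert reactant moles to product moles, then multiply by the product's molar mass.
moles_P = moles_R * (coeff_P / coeff_R) = 2.921 * (1/2) = 1.4605
mass_P = moles_P * M_P = 1.4605 * 195.96
mass_P = 286.19958 g, rounded to 4 dp:

286.1996 g


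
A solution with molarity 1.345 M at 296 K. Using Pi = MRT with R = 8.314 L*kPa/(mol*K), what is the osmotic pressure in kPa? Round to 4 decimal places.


Osmotic pressure (van't Hoff): Pi = M*R*T.
RT = 8.314 * 296 = 2460.944
Pi = 1.345 * 2460.944
Pi = 3309.96968 kPa, rounded to 4 dp:

3309.9697 kPa


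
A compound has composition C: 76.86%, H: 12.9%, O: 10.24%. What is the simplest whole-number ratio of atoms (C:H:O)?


Assume 100 g of compound, divide each mass% by atomic mass to get moles, then normalize by the smallest to get a raw atom ratio.
Moles per 100 g: C: 76.86/12.011 = 6.3991, H: 12.9/1.008 = 12.7976, O: 10.24/15.999 = 0.64
Raw ratio (divide by min = 0.64): C: 9.998, H: 19.995, O: 1.0
Multiply by 1 to clear fractions: C: 9.998 ~= 10, H: 19.995 ~= 20, O: 1.0 ~= 1
Reduce by GCD to get the simplest whole-number ratio:

10:20:1


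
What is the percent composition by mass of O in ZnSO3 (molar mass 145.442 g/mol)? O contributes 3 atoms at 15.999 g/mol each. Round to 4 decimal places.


pct = 100 * (n_elem * M_elem) / M_total
mass_contribution = 3 * 15.999 = 47.997 g/mol
pct = 100 * 47.997 / 145.442
pct = 33.00078382 %, rounded to 4 dp:

33.0008 %


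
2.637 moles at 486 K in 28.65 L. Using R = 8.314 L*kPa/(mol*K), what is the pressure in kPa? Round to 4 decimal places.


PV = nRT, solve for P = nRT / V.
nRT = 2.637 * 8.314 * 486 = 10655.0727
P = 10655.0727 / 28.65
P = 371.90480628 kPa, rounded to 4 dp:

371.9048 kPa


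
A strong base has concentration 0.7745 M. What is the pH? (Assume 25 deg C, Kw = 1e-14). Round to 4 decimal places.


A strong base dissociates completely, so [OH-] equals the given concentration.
pOH = -log10([OH-]) = -log10(0.7745) = 0.110979
pH = 14 - pOH = 14 - 0.110979
pH = 13.889021, rounded to 4 dp:

13.8890


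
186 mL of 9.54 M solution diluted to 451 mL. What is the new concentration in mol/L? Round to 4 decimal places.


Dilution: M1*V1 = M2*V2, solve for M2.
M2 = M1*V1 / V2
M2 = 9.54 * 186 / 451
M2 = 1774.44 / 451
M2 = 3.93445676 mol/L, rounded to 4 dp:

3.9345 mol/L


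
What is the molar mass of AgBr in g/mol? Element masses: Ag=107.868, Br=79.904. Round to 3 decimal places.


M = sum(count * atomic_mass) over atoms.
M = 1*107.868 + 1*79.904
M = 107.868 + 79.904
M = 187.772 g/mol, rounded to 3 dp:

187.772 g/mol


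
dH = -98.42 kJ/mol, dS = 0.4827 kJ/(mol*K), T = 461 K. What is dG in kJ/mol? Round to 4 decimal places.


Gibbs: dG = dH - T*dS (consistent units, dS already in kJ/(mol*K)).
T*dS = 461 * 0.4827 = 222.5247
dG = -98.42 - (222.5247)
dG = -320.9447 kJ/mol, rounded to 4 dp:

-320.9447 kJ/mol


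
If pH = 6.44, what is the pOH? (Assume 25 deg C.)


At 25 deg C, pH + pOH = 14.
pOH = 14 - pH = 14 - 6.44
pOH = 7.56:

7.56


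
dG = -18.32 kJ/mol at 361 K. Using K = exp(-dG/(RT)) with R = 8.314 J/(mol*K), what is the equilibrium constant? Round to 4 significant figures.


dG is in kJ/mol; multiply by 1000 to match R in J/(mol*K).
RT = 8.314 * 361 = 3001.354 J/mol
exponent = -dG*1000 / (RT) = -(-18.32*1000) / 3001.354 = 6.10391177
K = exp(6.10391177)
K = 447.60528, rounded to 4 significant figures:

447.6


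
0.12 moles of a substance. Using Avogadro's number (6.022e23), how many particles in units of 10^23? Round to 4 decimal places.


N = n * NA, then divide by 1e23 for the requested units.
N / 1e23 = n * 6.022
N / 1e23 = 0.12 * 6.022
N / 1e23 = 0.72264, rounded to 4 dp:

0.7226


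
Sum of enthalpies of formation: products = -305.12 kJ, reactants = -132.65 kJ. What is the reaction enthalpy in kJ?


dH_rxn = sum(dH_f products) - sum(dH_f reactants)
dH_rxn = -305.12 - (-132.65)
dH_rxn = -172.47 kJ:

-172.47 kJ


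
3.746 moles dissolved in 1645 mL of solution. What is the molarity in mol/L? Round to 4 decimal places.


Convert volume to liters: V_L = V_mL / 1000.
V_L = 1645 / 1000 = 1.645 L
M = n / V_L = 3.746 / 1.645
M = 2.27720365 mol/L, rounded to 4 dp:

2.2772 mol/L


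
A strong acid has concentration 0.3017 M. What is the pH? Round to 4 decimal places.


A strong acid dissociates completely, so [H+] equals the given concentration.
pH = -log10([H+]) = -log10(0.3017)
pH = 0.52042469, rounded to 4 dp:

0.5204


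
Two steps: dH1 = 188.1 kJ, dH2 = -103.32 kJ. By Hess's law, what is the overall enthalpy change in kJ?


Hess's law: enthalpy is a state function, so add the step enthalpies.
dH_total = dH1 + dH2 = 188.1 + (-103.32)
dH_total = 84.78 kJ:

84.78 kJ


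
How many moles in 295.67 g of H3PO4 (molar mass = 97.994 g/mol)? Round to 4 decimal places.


n = mass / M
n = 295.67 / 97.994
n = 3.01722554 mol, rounded to 4 dp:

3.0172 mol


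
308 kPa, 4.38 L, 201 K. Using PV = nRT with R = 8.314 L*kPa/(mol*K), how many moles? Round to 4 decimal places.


PV = nRT, solve for n = PV / (RT).
PV = 308 * 4.38 = 1349.04
RT = 8.314 * 201 = 1671.114
n = 1349.04 / 1671.114
n = 0.80726988 mol, rounded to 4 dp:

0.8073 mol


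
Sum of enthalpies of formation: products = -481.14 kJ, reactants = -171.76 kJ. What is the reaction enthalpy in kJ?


dH_rxn = sum(dH_f products) - sum(dH_f reactants)
dH_rxn = -481.14 - (-171.76)
dH_rxn = -309.38 kJ:

-309.38 kJ


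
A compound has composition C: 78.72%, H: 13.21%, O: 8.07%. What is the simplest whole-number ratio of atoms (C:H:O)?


Assume 100 g of compound, divide each mass% by atomic mass to get moles, then normalize by the smallest to get a raw atom ratio.
Moles per 100 g: C: 78.72/12.011 = 6.554, H: 13.21/1.008 = 13.1052, O: 8.07/15.999 = 0.5044
Raw ratio (divide by min = 0.5044): C: 12.993, H: 25.981, O: 1.0
Multiply by 1 to clear fractions: C: 12.993 ~= 13, H: 25.981 ~= 26, O: 1.0 ~= 1
Reduce by GCD to get the simplest whole-number ratio:

13:26:1


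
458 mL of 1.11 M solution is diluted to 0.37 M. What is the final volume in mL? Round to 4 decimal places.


Dilution: M1*V1 = M2*V2, solve for V2.
V2 = M1*V1 / M2
V2 = 1.11 * 458 / 0.37
V2 = 508.38 / 0.37
V2 = 1374.0 mL, rounded to 4 dp:

1374.0000 mL


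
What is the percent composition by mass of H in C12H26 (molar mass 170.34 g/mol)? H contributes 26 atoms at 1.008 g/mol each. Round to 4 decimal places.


pct = 100 * (n_elem * M_elem) / M_total
mass_contribution = 26 * 1.008 = 26.208 g/mol
pct = 100 * 26.208 / 170.34
pct = 15.38569919 %, rounded to 4 dp:

15.3857 %


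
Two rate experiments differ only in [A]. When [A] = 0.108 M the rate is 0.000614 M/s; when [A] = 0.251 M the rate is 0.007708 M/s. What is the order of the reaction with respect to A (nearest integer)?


Rate is proportional to [A]^n, so rate2/rate1 = ([A]2/[A]1)^n. Take logs to solve for n.
rate2/rate1 = 0.007708 / 0.000614 = 12.5537
[A]2/[A]1 = 0.251 / 0.108 = 2.3241
n = ln(12.5537) / ln(2.3241) = 3.0
Nearest integer order:

3


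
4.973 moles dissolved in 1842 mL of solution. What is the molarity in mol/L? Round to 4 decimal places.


Convert volume to liters: V_L = V_mL / 1000.
V_L = 1842 / 1000 = 1.842 L
M = n / V_L = 4.973 / 1.842
M = 2.69978284 mol/L, rounded to 4 dp:

2.6998 mol/L


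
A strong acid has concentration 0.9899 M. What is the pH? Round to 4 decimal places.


A strong acid dissociates completely, so [H+] equals the given concentration.
pH = -log10([H+]) = -log10(0.9899)
pH = 0.00440868, rounded to 4 dp:

0.0044


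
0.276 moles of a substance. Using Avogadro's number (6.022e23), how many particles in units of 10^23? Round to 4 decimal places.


N = n * NA, then divide by 1e23 for the requested units.
N / 1e23 = n * 6.022
N / 1e23 = 0.276 * 6.022
N / 1e23 = 1.662072, rounded to 4 dp:

1.6621


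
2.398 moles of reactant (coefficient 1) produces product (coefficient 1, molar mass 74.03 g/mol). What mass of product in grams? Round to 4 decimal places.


Use the coefficient ratio to convert reactant moles to product moles, then multiply by the product's molar mass.
moles_P = moles_R * (coeff_P / coeff_R) = 2.398 * (1/1) = 2.398
mass_P = moles_P * M_P = 2.398 * 74.03
mass_P = 177.52394 g, rounded to 4 dp:

177.5239 g


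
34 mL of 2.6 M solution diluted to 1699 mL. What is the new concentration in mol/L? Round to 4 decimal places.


Dilution: M1*V1 = M2*V2, solve for M2.
M2 = M1*V1 / V2
M2 = 2.6 * 34 / 1699
M2 = 88.4 / 1699
M2 = 0.05203061 mol/L, rounded to 4 dp:

0.0520 mol/L


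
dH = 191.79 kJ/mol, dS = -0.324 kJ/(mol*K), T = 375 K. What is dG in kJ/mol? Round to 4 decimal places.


Gibbs: dG = dH - T*dS (consistent units, dS already in kJ/(mol*K)).
T*dS = 375 * -0.324 = -121.5
dG = 191.79 - (-121.5)
dG = 313.29 kJ/mol, rounded to 4 dp:

313.2900 kJ/mol


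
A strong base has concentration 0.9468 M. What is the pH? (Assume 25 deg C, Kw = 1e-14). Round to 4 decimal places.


A strong base dissociates completely, so [OH-] equals the given concentration.
pOH = -log10([OH-]) = -log10(0.9468) = 0.023742
pH = 14 - pOH = 14 - 0.023742
pH = 13.976258, rounded to 4 dp:

13.9763


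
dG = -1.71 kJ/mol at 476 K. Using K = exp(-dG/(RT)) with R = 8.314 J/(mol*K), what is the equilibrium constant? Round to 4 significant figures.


dG is in kJ/mol; multiply by 1000 to match R in J/(mol*K).
RT = 8.314 * 476 = 3957.464 J/mol
exponent = -dG*1000 / (RT) = -(-1.71*1000) / 3957.464 = 0.4320949
K = exp(0.4320949)
K = 1.5404813, rounded to 4 significant figures:

1.540


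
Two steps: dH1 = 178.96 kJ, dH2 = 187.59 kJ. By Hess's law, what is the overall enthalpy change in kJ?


Hess's law: enthalpy is a state function, so add the step enthalpies.
dH_total = dH1 + dH2 = 178.96 + (187.59)
dH_total = 366.55 kJ:

366.55 kJ


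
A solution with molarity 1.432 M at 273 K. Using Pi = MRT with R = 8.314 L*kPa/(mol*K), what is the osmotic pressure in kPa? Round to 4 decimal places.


Osmotic pressure (van't Hoff): Pi = M*R*T.
RT = 8.314 * 273 = 2269.722
Pi = 1.432 * 2269.722
Pi = 3250.241904 kPa, rounded to 4 dp:

3250.2419 kPa


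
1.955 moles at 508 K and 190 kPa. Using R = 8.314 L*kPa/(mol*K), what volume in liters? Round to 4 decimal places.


PV = nRT, solve for V = nRT / P.
nRT = 1.955 * 8.314 * 508 = 8256.966
V = 8256.966 / 190
V = 43.45771579 L, rounded to 4 dp:

43.4577 L


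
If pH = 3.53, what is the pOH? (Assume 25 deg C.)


At 25 deg C, pH + pOH = 14.
pOH = 14 - pH = 14 - 3.53
pOH = 10.47:

10.47


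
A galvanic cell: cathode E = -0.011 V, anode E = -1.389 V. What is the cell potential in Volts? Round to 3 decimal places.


Standard cell potential: E_cell = E_cathode - E_anode.
E_cell = -0.011 - (-1.389)
E_cell = 1.378 V, rounded to 3 dp:

1.378 V


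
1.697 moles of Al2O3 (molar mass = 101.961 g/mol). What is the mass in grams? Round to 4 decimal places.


mass = n * M
mass = 1.697 * 101.961
mass = 173.027817 g, rounded to 4 dp:

173.0278 g


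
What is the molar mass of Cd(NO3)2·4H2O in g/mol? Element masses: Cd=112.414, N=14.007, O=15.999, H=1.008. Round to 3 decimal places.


M = sum(count * atomic_mass) over atoms.
M = 1*112.414 + 2*14.007 + 10*15.999 + 8*1.008
M = 112.414 + 28.014 + 159.99 + 8.064
M = 308.482 g/mol, rounded to 3 dp:

308.482 g/mol


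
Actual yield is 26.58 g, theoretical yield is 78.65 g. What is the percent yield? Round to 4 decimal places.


% yield = 100 * actual / theoretical
% yield = 100 * 26.58 / 78.65
% yield = 33.79529561 %, rounded to 4 dp:

33.7953 %


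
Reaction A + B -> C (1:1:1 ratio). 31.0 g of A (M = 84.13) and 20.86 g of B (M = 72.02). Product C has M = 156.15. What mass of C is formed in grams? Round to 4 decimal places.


Find moles of each reactant; the smaller value is the limiting reagent in a 1:1:1 reaction, so moles_C equals moles of the limiter.
n_A = mass_A / M_A = 31.0 / 84.13 = 0.368477 mol
n_B = mass_B / M_B = 20.86 / 72.02 = 0.289642 mol
Limiting reagent: B (smaller), n_limiting = 0.289642 mol
mass_C = n_limiting * M_C = 0.289642 * 156.15
mass_C = 45.2275983 g, rounded to 4 dp:

45.2276 g


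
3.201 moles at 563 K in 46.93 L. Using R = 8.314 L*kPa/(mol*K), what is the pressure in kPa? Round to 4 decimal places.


PV = nRT, solve for P = nRT / V.
nRT = 3.201 * 8.314 * 563 = 14983.1832
P = 14983.1832 / 46.93
P = 319.26663541 kPa, rounded to 4 dp:

319.2666 kPa


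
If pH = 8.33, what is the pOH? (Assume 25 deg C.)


At 25 deg C, pH + pOH = 14.
pOH = 14 - pH = 14 - 8.33
pOH = 5.67:

5.67


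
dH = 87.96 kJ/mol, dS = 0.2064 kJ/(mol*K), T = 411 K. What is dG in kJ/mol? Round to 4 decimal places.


Gibbs: dG = dH - T*dS (consistent units, dS already in kJ/(mol*K)).
T*dS = 411 * 0.2064 = 84.8304
dG = 87.96 - (84.8304)
dG = 3.1296 kJ/mol, rounded to 4 dp:

3.1296 kJ/mol


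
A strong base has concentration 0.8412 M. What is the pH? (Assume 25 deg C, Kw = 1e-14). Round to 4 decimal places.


A strong base dissociates completely, so [OH-] equals the given concentration.
pOH = -log10([OH-]) = -log10(0.8412) = 0.075101
pH = 14 - pOH = 14 - 0.075101
pH = 13.924899, rounded to 4 dp:

13.9249
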